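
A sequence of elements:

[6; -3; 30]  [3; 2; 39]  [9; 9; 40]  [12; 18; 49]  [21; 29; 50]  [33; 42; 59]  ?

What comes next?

First coordinate: 6, 3, 9, 12, 21, 33 → 54 (each term is the sum of the two before it).
Second coordinate: -3, 2, 9, 18, 29, 42 → 57 (differences are 5, 7, 9, … (increasing by 2 each time)).
Third coordinate: 30, 39, 40, 49, 50, 59 → 60 (alternating steps +9, +1, +9, +1, …).
Putting it together: [54; 57; 60].

[54; 57; 60]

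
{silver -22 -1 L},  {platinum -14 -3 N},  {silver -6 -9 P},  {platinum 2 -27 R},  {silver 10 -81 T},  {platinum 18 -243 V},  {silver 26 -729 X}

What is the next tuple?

{platinum 34 -2187 Z}

Metal goes silver, platinum, silver, platinum, silver, platinum, silver → platinum (alternates silver ↔ platinum).
Second component — +8 each step: -22, -14, -6, 2, 10, 18, 26 → 34.
Third component: ×3 each step, so -1, -3, -9, -27, -81, -243, -729 → -2187.
Letter: L, N, P, R, T, V, X → Z (letters move forward 2 places in the alphabet).
So the next tuple is {platinum 34 -2187 Z}.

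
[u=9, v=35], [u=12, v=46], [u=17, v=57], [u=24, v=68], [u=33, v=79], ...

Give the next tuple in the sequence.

[u=44, v=90]

For the u, differences are 3, 5, 7, … (increasing by 2 each time): 9, 12, 17, 24, 33 → 44.
V: +11 each step, so 35, 46, 57, 68, 79 → 90.
So the next tuple is [u=44, v=90].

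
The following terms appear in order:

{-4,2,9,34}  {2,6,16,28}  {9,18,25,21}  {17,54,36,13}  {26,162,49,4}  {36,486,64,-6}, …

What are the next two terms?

First part goes -4, 2, 9, 17, 26, 36 → 47 → 59 (differences are 6, 7, 8, … (increasing by 1 each time)).
Second part: 2, 6, 18, 54, 162, 486 → 1458 → 4374 (×3 each step).
For the third part, perfect squares: 3², 4², 5², …: 9, 16, 25, 36, 49, 64 → 81 → 100.
For the fourth part, together with the first part always sums to 30: 34, 28, 21, 13, 4, -6 → -17 → -29.
Putting the parts together: {47,1458,81,-17} and then {59,4374,100,-29}.

{47,1458,81,-17}, {59,4374,100,-29}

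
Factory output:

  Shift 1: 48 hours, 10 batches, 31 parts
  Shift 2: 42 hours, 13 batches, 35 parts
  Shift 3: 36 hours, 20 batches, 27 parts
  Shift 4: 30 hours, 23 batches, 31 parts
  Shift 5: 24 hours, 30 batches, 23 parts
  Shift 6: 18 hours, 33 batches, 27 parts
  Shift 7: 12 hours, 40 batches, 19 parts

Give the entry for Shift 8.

6 hours, 43 batches, 23 parts

Hours: −6 each step; 48, 42, 36, 30, 24, 18, 12 → 6.
Batches: alternating steps +3, +7, +3, +7, …, so 10, 13, 20, 23, 30, 33, 40 → 43.
Parts: 31, 35, 27, 31, 23, 27, 19 → 23 (alternating steps +4, −8, +4, −8, …).
Putting it together: 6 hours, 43 batches, 23 parts.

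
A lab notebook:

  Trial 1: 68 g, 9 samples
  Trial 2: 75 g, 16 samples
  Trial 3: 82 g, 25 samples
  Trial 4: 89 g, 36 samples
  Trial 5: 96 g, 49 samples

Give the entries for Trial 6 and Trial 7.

G: +7 each step; 68, 75, 82, 89, 96 → 103 → 110.
Samples — perfect squares: 3², 4², 5², …: 9, 16, 25, 36, 49 → 64 → 81.
Putting the parts together: 103 g, 64 samples and then 110 g, 81 samples.

103 g, 64 samples; 110 g, 81 samples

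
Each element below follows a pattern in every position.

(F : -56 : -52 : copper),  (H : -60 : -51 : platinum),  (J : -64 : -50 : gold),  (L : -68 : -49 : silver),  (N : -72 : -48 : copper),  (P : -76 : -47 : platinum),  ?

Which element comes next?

Letter: F, H, J, L, N, P → R (letters move forward 2 places in the alphabet).
Second value — −4 each step: -56, -60, -64, -68, -72, -76 → -80.
Third value goes -52, -51, -50, -49, -48, -47 → -46 (+1 each step).
Metal: repeats copper → platinum → gold → silver, so copper, platinum, gold, silver, copper, platinum → gold.
Putting it together: (R : -80 : -46 : gold).

(R : -80 : -46 : gold)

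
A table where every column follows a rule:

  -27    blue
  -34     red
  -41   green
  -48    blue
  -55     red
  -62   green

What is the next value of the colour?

blue

Colour: repeats blue → red → green, so blue, red, green, blue, red, green → blue.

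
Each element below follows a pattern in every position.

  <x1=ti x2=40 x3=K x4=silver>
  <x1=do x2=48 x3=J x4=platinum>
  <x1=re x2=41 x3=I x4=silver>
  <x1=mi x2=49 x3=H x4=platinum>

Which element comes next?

<x1=fa x2=42 x3=G x4=silver>

X1 goes ti, do, re, mi → fa (runs through the solfège scale do→ti).
X2 goes 40, 48, 41, 49 → 42 (alternating steps +8, −7, +8, −7, …).
X3: letters move back 1 place in the alphabet; K, J, I, H → G.
X4 — alternates silver ↔ platinum: silver, platinum, silver, platinum → silver.
Putting it together: <x1=fa x2=42 x3=G x4=silver>.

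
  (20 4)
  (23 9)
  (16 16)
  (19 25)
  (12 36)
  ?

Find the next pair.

(15 49)

First entry: alternating steps +3, −7, +3, −7, …; 20, 23, 16, 19, 12 → 15.
Second entry: perfect squares: 2², 3², 4², …; 4, 9, 16, 25, 36 → 49.
So the next pair is (15 49).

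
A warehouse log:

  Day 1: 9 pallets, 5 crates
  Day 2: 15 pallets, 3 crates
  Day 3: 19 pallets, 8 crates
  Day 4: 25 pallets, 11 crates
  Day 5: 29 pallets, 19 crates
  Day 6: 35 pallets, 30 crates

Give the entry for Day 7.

Pallets goes 9, 15, 19, 25, 29, 35 → 39 (alternating steps +6, +4, +6, +4, …).
Crates: each term is the sum of the two before it, so 5, 3, 8, 11, 19, 30 → 49.
Putting it together: 39 pallets, 49 crates.

39 pallets, 49 crates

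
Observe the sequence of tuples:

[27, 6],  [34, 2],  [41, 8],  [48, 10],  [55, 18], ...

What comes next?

[62, 28]

First slot: 27, 34, 41, 48, 55 → 62 (+7 each step).
Second slot: 6, 2, 8, 10, 18 → 28 (each term is the sum of the two before it).
So the next tuple is [62, 28].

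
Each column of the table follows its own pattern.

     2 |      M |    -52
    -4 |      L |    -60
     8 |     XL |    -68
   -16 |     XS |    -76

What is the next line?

First component: ×(-2) each step, so 2, -4, 8, -16 → 32.
Size goes M, L, XL, XS → S (runs through clothing sizes XS→XL).
For the third component, −8 each step: -52, -60, -68, -76 → -84.
Putting it together: 32  S  -84.

32  S  -84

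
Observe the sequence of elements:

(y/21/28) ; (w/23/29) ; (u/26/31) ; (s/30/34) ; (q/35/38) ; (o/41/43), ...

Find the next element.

(m/48/49)

Letter — letters move back 2 places in the alphabet: y, w, u, s, q, o → m.
Second entry — differences are 2, 3, 4, … (increasing by 1 each time): 21, 23, 26, 30, 35, 41 → 48.
Third entry: differences are 1, 2, 3, … (increasing by 1 each time); 28, 29, 31, 34, 38, 43 → 49.
Combining the parts gives (m/48/49).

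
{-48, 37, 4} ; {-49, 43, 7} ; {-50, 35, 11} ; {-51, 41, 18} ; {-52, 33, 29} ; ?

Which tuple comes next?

For the first coordinate, −1 each step: -48, -49, -50, -51, -52 → -53.
Second coordinate goes 37, 43, 35, 41, 33 → 39 (alternating steps +6, −8, +6, −8, …).
Third coordinate — each term is the sum of the two before it: 4, 7, 11, 18, 29 → 47.
Combining the parts gives {-53, 39, 47}.

{-53, 39, 47}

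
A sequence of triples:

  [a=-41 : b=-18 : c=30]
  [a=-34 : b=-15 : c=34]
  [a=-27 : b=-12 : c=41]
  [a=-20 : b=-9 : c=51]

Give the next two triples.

A goes -41, -34, -27, -20 → -13 → -6 (+7 each step).
B goes -18, -15, -12, -9 → -6 → -3 (+3 each step).
C: differences are 4, 7, 10, … (increasing by 3 each time), so 30, 34, 41, 51 → 64 → 80.
So the next two triples are [a=-13 : b=-6 : c=64] and [a=-6 : b=-3 : c=80].

[a=-13 : b=-6 : c=64], [a=-6 : b=-3 : c=80]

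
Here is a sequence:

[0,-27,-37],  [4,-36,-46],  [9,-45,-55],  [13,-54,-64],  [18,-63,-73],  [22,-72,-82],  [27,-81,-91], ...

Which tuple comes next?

[31,-90,-100]

First slot: alternating steps +4, +5, +4, +5, …, so 0, 4, 9, 13, 18, 22, 27 → 31.
Second slot — −9 each step: -27, -36, -45, -54, -63, -72, -81 → -90.
Third slot — always 10 less than the second slot: -37, -46, -55, -64, -73, -82, -91 → -100.
Putting it together: [31,-90,-100].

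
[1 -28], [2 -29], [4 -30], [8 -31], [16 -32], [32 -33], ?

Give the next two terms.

[64 -34], [128 -35]

First value — ×2 each step: 1, 2, 4, 8, 16, 32 → 64 → 128.
For the second value, −1 each step: -28, -29, -30, -31, -32, -33 → -34 → -35.
So the next two terms are [64 -34] and [128 -35].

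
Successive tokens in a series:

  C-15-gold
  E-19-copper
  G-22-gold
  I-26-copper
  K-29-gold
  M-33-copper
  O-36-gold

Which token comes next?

Q-40-copper

Letter: letters move forward 2 places in the alphabet; C, E, G, I, K, M, O → Q.
Second component goes 15, 19, 22, 26, 29, 33, 36 → 40 (alternating steps +4, +3, +4, +3, …).
Metal: alternates gold ↔ copper, so gold, copper, gold, copper, gold, copper, gold → copper.
So the next token is Q-40-copper.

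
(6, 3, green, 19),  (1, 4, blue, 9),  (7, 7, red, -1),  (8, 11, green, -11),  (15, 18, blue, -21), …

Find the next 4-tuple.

(23, 29, red, -31)

First component: each term is the sum of the two before it, so 6, 1, 7, 8, 15 → 23.
Second component: each term is the sum of the two before it, so 3, 4, 7, 11, 18 → 29.
For the colour, repeats green → blue → red: green, blue, red, green, blue → red.
For the fourth component, −10 each step: 19, 9, -1, -11, -21 → -31.
So the next 4-tuple is (23, 29, red, -31).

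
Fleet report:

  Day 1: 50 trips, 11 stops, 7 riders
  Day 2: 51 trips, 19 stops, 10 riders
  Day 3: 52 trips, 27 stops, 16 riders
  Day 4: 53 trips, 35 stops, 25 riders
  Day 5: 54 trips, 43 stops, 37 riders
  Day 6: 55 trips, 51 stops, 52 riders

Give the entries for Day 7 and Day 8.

Trips — +1 each step: 50, 51, 52, 53, 54, 55 → 56 → 57.
For the stops, +8 each step: 11, 19, 27, 35, 43, 51 → 59 → 67.
Riders: differences are 3, 6, 9, … (increasing by 3 each time), so 7, 10, 16, 25, 37, 52 → 70 → 91.
So the next two rows are 56 trips, 59 stops, 70 riders and 57 trips, 67 stops, 91 riders.

56 trips, 59 stops, 70 riders; 57 trips, 67 stops, 91 riders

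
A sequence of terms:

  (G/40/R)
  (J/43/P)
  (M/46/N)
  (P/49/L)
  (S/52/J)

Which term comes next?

(V/55/H)

For the first letter, letters move forward 3 places in the alphabet: G, J, M, P, S → V.
Second slot: +3 each step, so 40, 43, 46, 49, 52 → 55.
Second letter goes R, P, N, L, J → H (letters move back 2 places in the alphabet).
So the next term is (V/55/H).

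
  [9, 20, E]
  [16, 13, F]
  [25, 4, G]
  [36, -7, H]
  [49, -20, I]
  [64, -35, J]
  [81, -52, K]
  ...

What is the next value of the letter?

L

For the first coordinate, perfect squares: 3², 4², 5², …: 9, 16, 25, 36, 49, 64, 81 → 100.
Second coordinate: 20, 13, 4, -7, -20, -35, -52 → -71 (together with the first coordinate always sums to 29).
For the letter, letters move forward 1 place in the alphabet: E, F, G, H, I, J, K → L.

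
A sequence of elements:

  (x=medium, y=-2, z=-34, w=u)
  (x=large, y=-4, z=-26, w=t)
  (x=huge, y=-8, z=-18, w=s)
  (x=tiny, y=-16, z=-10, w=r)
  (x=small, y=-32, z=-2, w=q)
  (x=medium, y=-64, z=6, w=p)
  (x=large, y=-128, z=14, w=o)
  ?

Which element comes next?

(x=huge, y=-256, z=22, w=n)

X: repeats medium → large → huge → tiny → small, so medium, large, huge, tiny, small, medium, large → huge.
Y — ×2 each step: -2, -4, -8, -16, -32, -64, -128 → -256.
Z: +8 each step, so -34, -26, -18, -10, -2, 6, 14 → 22.
W: letters move back 1 place in the alphabet, so u, t, s, r, q, p, o → n.
Putting it together: (x=huge, y=-256, z=22, w=n).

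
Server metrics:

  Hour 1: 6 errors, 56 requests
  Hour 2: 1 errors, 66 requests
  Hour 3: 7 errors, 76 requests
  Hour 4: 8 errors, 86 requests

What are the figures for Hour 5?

15 errors, 96 requests

Errors: each term is the sum of the two before it; 6, 1, 7, 8 → 15.
Requests goes 56, 66, 76, 86 → 96 (+10 each step).
Combining the parts gives 15 errors, 96 requests.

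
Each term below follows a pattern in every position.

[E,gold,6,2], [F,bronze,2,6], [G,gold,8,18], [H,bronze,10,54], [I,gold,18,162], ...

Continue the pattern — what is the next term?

Letter goes E, F, G, H, I → J (letters move forward 1 place in the alphabet).
Rank: alternates gold ↔ bronze; gold, bronze, gold, bronze, gold → bronze.
Third part: 6, 2, 8, 10, 18 → 28 (each term is the sum of the two before it).
Fourth part: ×3 each step; 2, 6, 18, 54, 162 → 486.
So the next term is [J,bronze,28,486].

[J,bronze,28,486]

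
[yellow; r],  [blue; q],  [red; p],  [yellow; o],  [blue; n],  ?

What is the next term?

Colour: repeats yellow → blue → red; yellow, blue, red, yellow, blue → red.
For the letter, letters move back 1 place in the alphabet: r, q, p, o, n → m.
Putting it together: [red; m].

[red; m]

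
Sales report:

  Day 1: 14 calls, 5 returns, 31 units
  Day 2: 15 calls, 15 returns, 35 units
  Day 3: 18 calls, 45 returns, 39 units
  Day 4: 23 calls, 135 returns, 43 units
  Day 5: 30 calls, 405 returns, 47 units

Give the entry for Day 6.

39 calls, 1215 returns, 51 units

Calls: differences are 1, 3, 5, … (increasing by 2 each time); 14, 15, 18, 23, 30 → 39.
For the returns, ×3 each step: 5, 15, 45, 135, 405 → 1215.
For the units, +4 each step: 31, 35, 39, 43, 47 → 51.
So the next record is 39 calls, 1215 returns, 51 units.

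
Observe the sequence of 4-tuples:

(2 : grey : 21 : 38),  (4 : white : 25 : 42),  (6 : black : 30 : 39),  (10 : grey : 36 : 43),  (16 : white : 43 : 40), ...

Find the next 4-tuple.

First value: each term is the sum of the two before it, so 2, 4, 6, 10, 16 → 26.
Shade: grey, white, black, grey, white → black (repeats grey → white → black).
Third value goes 21, 25, 30, 36, 43 → 51 (differences are 4, 5, 6, … (increasing by 1 each time)).
Fourth value goes 38, 42, 39, 43, 40 → 44 (alternating steps +4, −3, +4, −3, …).
So the next 4-tuple is (26 : black : 51 : 44).

(26 : black : 51 : 44)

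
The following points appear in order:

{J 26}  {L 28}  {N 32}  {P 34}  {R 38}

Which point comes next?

{T 40}

Letter: J, L, N, P, R → T (letters move forward 2 places in the alphabet).
For the second entry, alternating steps +2, +4, +2, +4, …: 26, 28, 32, 34, 38 → 40.
Putting it together: {T 40}.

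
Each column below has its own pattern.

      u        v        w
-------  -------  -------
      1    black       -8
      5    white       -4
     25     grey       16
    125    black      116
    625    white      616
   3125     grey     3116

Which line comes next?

Column u goes 1, 5, 25, 125, 625, 3125 → 15625 (×5 each step).
Column v goes black, white, grey, black, white, grey → black (repeats black → white → grey).
For the column w, always 9 less than the column u: -8, -4, 16, 116, 616, 3116 → 15616.
Putting it together: 15625  black  15616.

15625  black  15616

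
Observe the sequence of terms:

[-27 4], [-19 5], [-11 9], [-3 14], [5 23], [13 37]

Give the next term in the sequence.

[21 60]

First component: +8 each step, so -27, -19, -11, -3, 5, 13 → 21.
Second component goes 4, 5, 9, 14, 23, 37 → 60 (each term is the sum of the two before it).
Combining the parts gives [21 60].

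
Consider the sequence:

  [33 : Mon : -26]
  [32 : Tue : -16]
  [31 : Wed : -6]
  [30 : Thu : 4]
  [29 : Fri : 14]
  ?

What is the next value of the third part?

Third part: +10 each step, so -26, -16, -6, 4, 14 → 24.

24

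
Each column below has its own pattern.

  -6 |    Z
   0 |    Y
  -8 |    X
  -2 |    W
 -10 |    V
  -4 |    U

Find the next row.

First component: -6, 0, -8, -2, -10, -4 → -12 (alternating steps +6, −8, +6, −8, …).
Letter: letters move back 1 place in the alphabet; Z, Y, X, W, V, U → T.
So the next row is -12  T.

-12  T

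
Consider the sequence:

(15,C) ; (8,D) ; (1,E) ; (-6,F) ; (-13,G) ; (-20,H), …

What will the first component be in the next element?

-27

For the first component, −7 each step: 15, 8, 1, -6, -13, -20 → -27.
Letter: letters move forward 1 place in the alphabet; C, D, E, F, G, H → I.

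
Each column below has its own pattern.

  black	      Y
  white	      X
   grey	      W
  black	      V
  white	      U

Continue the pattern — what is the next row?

Shade: repeats black → white → grey; black, white, grey, black, white → grey.
Letter goes Y, X, W, V, U → T (letters move back 1 place in the alphabet).
Combining the parts gives grey  T.

grey  T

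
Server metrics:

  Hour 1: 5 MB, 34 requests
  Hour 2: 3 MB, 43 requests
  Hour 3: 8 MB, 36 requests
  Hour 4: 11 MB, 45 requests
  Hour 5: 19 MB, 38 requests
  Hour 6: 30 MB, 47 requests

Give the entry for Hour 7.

49 MB, 40 requests

MB: each term is the sum of the two before it, so 5, 3, 8, 11, 19, 30 → 49.
Requests — alternating steps +9, −7, +9, −7, …: 34, 43, 36, 45, 38, 47 → 40.
Combining the parts gives 49 MB, 40 requests.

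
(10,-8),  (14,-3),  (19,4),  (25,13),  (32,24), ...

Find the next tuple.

First entry — differences are 4, 5, 6, … (increasing by 1 each time): 10, 14, 19, 25, 32 → 40.
For the second entry, differences are 5, 7, 9, … (increasing by 2 each time): -8, -3, 4, 13, 24 → 37.
So the next tuple is (40,37).

(40,37)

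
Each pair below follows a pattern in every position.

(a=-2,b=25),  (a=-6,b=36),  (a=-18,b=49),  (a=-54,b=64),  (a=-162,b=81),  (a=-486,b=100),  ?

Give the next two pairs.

A: -2, -6, -18, -54, -162, -486 → -1458 → -4374 (×3 each step).
B: 25, 36, 49, 64, 81, 100 → 121 → 144 (perfect squares: 5², 6², 7², …).
Putting the parts together: (a=-1458,b=121) and then (a=-4374,b=144).

(a=-1458,b=121), (a=-4374,b=144)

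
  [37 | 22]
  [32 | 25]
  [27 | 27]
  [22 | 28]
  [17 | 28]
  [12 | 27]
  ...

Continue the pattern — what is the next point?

[7 | 25]

First entry goes 37, 32, 27, 22, 17, 12 → 7 (−5 each step).
Second entry: differences are 3, 2, 1, … (decreasing by 1 each time), so 22, 25, 27, 28, 28, 27 → 25.
Combining the parts gives [7 | 25].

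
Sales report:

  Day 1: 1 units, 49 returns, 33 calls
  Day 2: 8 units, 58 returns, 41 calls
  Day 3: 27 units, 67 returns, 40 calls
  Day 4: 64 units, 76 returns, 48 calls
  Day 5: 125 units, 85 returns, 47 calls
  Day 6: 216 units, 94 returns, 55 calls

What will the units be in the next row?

343

Units: 1, 8, 27, 64, 125, 216 → 343 (perfect cubes: 1³, 2³, 3³, …).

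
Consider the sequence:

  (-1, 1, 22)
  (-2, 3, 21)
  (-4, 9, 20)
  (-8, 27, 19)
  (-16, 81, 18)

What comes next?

(-32, 243, 17)

For the first coordinate, ×2 each step: -1, -2, -4, -8, -16 → -32.
Second coordinate: 1, 3, 9, 27, 81 → 243 (×3 each step).
For the third coordinate, −1 each step: 22, 21, 20, 19, 18 → 17.
Combining the parts gives (-32, 243, 17).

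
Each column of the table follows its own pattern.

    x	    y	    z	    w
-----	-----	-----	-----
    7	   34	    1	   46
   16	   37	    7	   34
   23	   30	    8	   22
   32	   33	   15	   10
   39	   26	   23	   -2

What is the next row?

Column x: alternating steps +9, +7, +9, +7, …; 7, 16, 23, 32, 39 → 48.
For the column y, alternating steps +3, −7, +3, −7, …: 34, 37, 30, 33, 26 → 29.
For the column z, each term is the sum of the two before it: 1, 7, 8, 15, 23 → 38.
Column w — −12 each step: 46, 34, 22, 10, -2 → -14.
Putting it together: 48  29  38  -14.

48  29  38  -14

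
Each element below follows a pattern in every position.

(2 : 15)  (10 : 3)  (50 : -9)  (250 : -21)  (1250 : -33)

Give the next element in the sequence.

(6250 : -45)

First component: 2, 10, 50, 250, 1250 → 6250 (×5 each step).
Second component: 15, 3, -9, -21, -33 → -45 (−12 each step).
So the next element is (6250 : -45).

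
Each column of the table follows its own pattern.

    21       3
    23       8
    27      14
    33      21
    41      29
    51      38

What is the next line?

First component: differences are 2, 4, 6, … (increasing by 2 each time), so 21, 23, 27, 33, 41, 51 → 63.
Second component: differences are 5, 6, 7, … (increasing by 1 each time); 3, 8, 14, 21, 29, 38 → 48.
Combining the parts gives 63  48.

63  48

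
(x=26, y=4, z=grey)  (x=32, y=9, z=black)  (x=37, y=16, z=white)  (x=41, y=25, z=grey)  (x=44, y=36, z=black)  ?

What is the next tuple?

(x=46, y=49, z=white)

X: differences are 6, 5, 4, … (decreasing by 1 each time); 26, 32, 37, 41, 44 → 46.
Y: perfect squares: 2², 3², 4², …, so 4, 9, 16, 25, 36 → 49.
Z goes grey, black, white, grey, black → white (repeats grey → black → white).
Putting it together: (x=46, y=49, z=white).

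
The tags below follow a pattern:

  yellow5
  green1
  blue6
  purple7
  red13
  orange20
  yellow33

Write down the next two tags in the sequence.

Colour: repeats yellow → green → blue → purple → red → orange; yellow, green, blue, purple, red, orange, yellow → green → blue.
Second component: each term is the sum of the two before it; 5, 1, 6, 7, 13, 20, 33 → 53 → 86.
Putting the parts together: green53 and then blue86.

green53 then blue86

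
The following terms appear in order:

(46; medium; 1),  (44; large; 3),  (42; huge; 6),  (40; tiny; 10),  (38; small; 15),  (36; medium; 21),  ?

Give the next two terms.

(34; large; 28), (32; huge; 36)

First value — −2 each step: 46, 44, 42, 40, 38, 36 → 34 → 32.
Size: repeats medium → large → huge → tiny → small, so medium, large, huge, tiny, small, medium → large → huge.
Third value: 1, 3, 6, 10, 15, 21 → 28 → 36 (differences are 2, 3, 4, … (increasing by 1 each time)).
Putting the parts together: (34; large; 28) and then (32; huge; 36).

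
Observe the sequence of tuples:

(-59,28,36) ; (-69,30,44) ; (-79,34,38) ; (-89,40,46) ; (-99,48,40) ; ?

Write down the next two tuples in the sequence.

First component: −10 each step, so -59, -69, -79, -89, -99 → -109 → -119.
Second component: differences are 2, 4, 6, … (increasing by 2 each time), so 28, 30, 34, 40, 48 → 58 → 70.
Third component goes 36, 44, 38, 46, 40 → 48 → 42 (alternating steps +8, −6, +8, −6, …).
Putting the parts together: (-109,58,48) and then (-119,70,42).

(-109,58,48), (-119,70,42)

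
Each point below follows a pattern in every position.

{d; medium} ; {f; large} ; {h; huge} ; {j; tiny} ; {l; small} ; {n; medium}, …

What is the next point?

Letter: d, f, h, j, l, n → p (letters move forward 2 places in the alphabet).
Size: repeats medium → large → huge → tiny → small, so medium, large, huge, tiny, small, medium → large.
Putting it together: {p; large}.

{p; large}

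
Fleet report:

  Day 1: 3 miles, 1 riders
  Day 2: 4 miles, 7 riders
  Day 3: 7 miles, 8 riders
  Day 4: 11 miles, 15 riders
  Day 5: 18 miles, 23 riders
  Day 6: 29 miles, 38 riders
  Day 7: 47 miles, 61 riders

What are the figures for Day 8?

76 miles, 99 riders

Miles: each term is the sum of the two before it, so 3, 4, 7, 11, 18, 29, 47 → 76.
Riders: each term is the sum of the two before it, so 1, 7, 8, 15, 23, 38, 61 → 99.
Combining the parts gives 76 miles, 99 riders.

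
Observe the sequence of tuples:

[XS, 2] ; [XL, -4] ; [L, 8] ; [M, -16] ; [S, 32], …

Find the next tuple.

For the size, runs backward through clothing sizes XS→XL: XS, XL, L, M, S → XS.
Second coordinate: 2, -4, 8, -16, 32 → -64 (×(-2) each step).
Putting it together: [XS, -64].

[XS, -64]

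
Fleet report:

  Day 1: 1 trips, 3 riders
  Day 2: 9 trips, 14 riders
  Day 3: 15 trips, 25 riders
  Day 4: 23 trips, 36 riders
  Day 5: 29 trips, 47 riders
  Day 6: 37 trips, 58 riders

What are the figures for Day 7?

Trips goes 1, 9, 15, 23, 29, 37 → 43 (alternating steps +8, +6, +8, +6, …).
Riders: 3, 14, 25, 36, 47, 58 → 69 (+11 each step).
Combining the parts gives 43 trips, 69 riders.

43 trips, 69 riders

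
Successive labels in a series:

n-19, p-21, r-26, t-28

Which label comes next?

v-33

Letter: letters move forward 2 places in the alphabet, so n, p, r, t → v.
Second component: alternating steps +2, +5, +2, +5, …, so 19, 21, 26, 28 → 33.
Putting it together: v-33.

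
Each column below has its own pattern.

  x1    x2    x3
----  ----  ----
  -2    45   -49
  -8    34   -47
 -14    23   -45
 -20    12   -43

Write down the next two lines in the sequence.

-26  1  -41; -32  -10  -39

Column x1: -2, -8, -14, -20 → -26 → -32 (−6 each step).
Column x2: −11 each step; 45, 34, 23, 12 → 1 → -10.
Column x3 goes -49, -47, -45, -43 → -41 → -39 (+2 each step).
Putting the parts together: -26  1  -41 and then -32  -10  -39.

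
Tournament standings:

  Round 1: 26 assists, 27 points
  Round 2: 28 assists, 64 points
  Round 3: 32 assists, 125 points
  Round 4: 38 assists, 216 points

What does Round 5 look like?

46 assists, 343 points

Assists goes 26, 28, 32, 38 → 46 (differences are 2, 4, 6, … (increasing by 2 each time)).
Points — perfect cubes: 3³, 4³, 5³, …: 27, 64, 125, 216 → 343.
So the next line is 46 assists, 343 points.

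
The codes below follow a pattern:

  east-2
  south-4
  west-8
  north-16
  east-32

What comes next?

south-64

Direction: east, south, west, north, east → south (repeats east → south → west → north).
Second component goes 2, 4, 8, 16, 32 → 64 (×2 each step).
Putting it together: south-64.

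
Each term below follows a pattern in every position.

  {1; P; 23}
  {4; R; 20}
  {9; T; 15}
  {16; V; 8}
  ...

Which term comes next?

First slot goes 1, 4, 9, 16 → 25 (perfect squares: 1², 2², 3², …).
Letter: P, R, T, V → X (letters move forward 2 places in the alphabet).
Third slot goes 23, 20, 15, 8 → -1 (together with the first slot always sums to 24).
Combining the parts gives {25; X; -1}.

{25; X; -1}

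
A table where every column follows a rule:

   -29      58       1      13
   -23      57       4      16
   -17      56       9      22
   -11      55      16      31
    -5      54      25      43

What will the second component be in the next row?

53

For the second component, −1 each step: 58, 57, 56, 55, 54 → 53.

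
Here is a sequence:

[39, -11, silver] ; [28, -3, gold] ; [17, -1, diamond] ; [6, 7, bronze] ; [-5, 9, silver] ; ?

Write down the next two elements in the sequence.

[-16, 17, gold], [-27, 19, diamond]

For the first value, −11 each step: 39, 28, 17, 6, -5 → -16 → -27.
Second value — alternating steps +8, +2, +8, +2, …: -11, -3, -1, 7, 9 → 17 → 19.
Rank: repeats silver → gold → diamond → bronze; silver, gold, diamond, bronze, silver → gold → diamond.
So the next two elements are [-16, 17, gold] and [-27, 19, diamond].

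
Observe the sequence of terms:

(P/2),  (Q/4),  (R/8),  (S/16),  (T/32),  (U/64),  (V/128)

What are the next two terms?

Letter: letters move forward 1 place in the alphabet; P, Q, R, S, T, U, V → W → X.
Second entry: 2, 4, 8, 16, 32, 64, 128 → 256 → 512 (×2 each step).
Putting the parts together: (W/256) and then (X/512).

(W/256), (X/512)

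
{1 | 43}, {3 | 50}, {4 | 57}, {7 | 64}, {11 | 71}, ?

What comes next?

{18 | 78}

First value goes 1, 3, 4, 7, 11 → 18 (each term is the sum of the two before it).
Second value: +7 each step; 43, 50, 57, 64, 71 → 78.
Putting it together: {18 | 78}.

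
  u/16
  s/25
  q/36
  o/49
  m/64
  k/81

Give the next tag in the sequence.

Letter goes u, s, q, o, m, k → i (letters move back 2 places in the alphabet).
For the second component, perfect squares: 4², 5², 6², …: 16, 25, 36, 49, 64, 81 → 100.
So the next tag is i/100.

i/100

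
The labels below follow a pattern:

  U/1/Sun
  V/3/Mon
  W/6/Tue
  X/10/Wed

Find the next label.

Y/15/Thu

For the letter, letters move forward 1 place in the alphabet: U, V, W, X → Y.
Second component: differences are 2, 3, 4, … (increasing by 1 each time); 1, 3, 6, 10 → 15.
Day — runs through the weekdays Mon→Sun: Sun, Mon, Tue, Wed → Thu.
Combining the parts gives Y/15/Thu.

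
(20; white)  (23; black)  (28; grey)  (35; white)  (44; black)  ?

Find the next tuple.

First component goes 20, 23, 28, 35, 44 → 55 (differences are 3, 5, 7, … (increasing by 2 each time)).
Shade — repeats white → black → grey: white, black, grey, white, black → grey.
So the next tuple is (55; grey).

(55; grey)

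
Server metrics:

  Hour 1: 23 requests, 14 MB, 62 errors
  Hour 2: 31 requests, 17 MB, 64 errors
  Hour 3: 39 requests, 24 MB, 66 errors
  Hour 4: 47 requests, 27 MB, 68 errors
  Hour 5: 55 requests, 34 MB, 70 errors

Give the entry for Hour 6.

63 requests, 37 MB, 72 errors

Requests: +8 each step, so 23, 31, 39, 47, 55 → 63.
For the MB, alternating steps +3, +7, +3, +7, …: 14, 17, 24, 27, 34 → 37.
Errors: +2 each step; 62, 64, 66, 68, 70 → 72.
So the next row is 63 requests, 37 MB, 72 errors.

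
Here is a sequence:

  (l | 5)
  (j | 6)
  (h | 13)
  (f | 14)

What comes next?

Letter: letters move back 2 places in the alphabet; l, j, h, f → d.
Second entry: alternating steps +1, +7, +1, +7, …; 5, 6, 13, 14 → 21.
Combining the parts gives (d | 21).

(d | 21)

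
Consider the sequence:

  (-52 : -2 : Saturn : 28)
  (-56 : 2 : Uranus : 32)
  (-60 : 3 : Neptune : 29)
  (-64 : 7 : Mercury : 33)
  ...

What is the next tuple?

(-68 : 8 : Venus : 30)

First part: -52, -56, -60, -64 → -68 (−4 each step).
For the second part, alternating steps +4, +1, +4, +1, …: -2, 2, 3, 7 → 8.
Planet: Saturn, Uranus, Neptune, Mercury → Venus (runs through the planets Mercury→Neptune).
Fourth part — alternating steps +4, −3, +4, −3, …: 28, 32, 29, 33 → 30.
So the next tuple is (-68 : 8 : Venus : 30).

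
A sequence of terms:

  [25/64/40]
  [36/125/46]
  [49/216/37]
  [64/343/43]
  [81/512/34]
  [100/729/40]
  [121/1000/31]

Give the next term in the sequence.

First entry goes 25, 36, 49, 64, 81, 100, 121 → 144 (perfect squares: 5², 6², 7², …).
Second entry: perfect cubes: 4³, 5³, 6³, …; 64, 125, 216, 343, 512, 729, 1000 → 1331.
Third entry: 40, 46, 37, 43, 34, 40, 31 → 37 (alternating steps +6, −9, +6, −9, …).
Combining the parts gives [144/1331/37].

[144/1331/37]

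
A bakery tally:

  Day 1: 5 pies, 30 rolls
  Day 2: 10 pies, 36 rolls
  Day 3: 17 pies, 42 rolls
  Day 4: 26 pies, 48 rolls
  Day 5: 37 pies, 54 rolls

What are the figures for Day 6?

50 pies, 60 rolls

Pies: differences are 5, 7, 9, … (increasing by 2 each time), so 5, 10, 17, 26, 37 → 50.
Rolls goes 30, 36, 42, 48, 54 → 60 (+6 each step).
Combining the parts gives 50 pies, 60 rolls.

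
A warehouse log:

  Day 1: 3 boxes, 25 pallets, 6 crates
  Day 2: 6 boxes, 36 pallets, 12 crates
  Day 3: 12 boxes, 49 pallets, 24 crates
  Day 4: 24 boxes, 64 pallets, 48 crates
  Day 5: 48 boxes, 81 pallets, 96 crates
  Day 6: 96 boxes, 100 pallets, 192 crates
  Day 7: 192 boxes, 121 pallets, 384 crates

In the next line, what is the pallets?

Pallets goes 25, 36, 49, 64, 81, 100, 121 → 144 (perfect squares: 5², 6², 7², …).

144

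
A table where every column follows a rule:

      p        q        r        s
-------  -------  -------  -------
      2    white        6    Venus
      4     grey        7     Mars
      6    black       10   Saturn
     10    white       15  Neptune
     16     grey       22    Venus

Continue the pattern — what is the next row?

26  black  31  Mars

Column p — each term is the sum of the two before it: 2, 4, 6, 10, 16 → 26.
Column q: repeats white → grey → black; white, grey, black, white, grey → black.
Column r: 6, 7, 10, 15, 22 → 31 (differences are 1, 3, 5, … (increasing by 2 each time)).
For the column s, repeats Venus → Mars → Saturn → Neptune: Venus, Mars, Saturn, Neptune, Venus → Mars.
Putting it together: 26  black  31  Mars.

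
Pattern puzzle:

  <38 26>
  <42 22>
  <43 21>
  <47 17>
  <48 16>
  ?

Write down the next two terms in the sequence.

First value: alternating steps +4, +1, +4, +1, …; 38, 42, 43, 47, 48 → 52 → 53.
Second value: together with the first value always sums to 64; 26, 22, 21, 17, 16 → 12 → 11.
Putting the parts together: <52 12> and then <53 11>.

<52 12>, <53 11>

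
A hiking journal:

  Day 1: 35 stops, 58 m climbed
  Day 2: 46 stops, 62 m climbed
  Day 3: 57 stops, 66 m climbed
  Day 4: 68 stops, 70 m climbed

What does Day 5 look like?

Stops: +11 each step, so 35, 46, 57, 68 → 79.
For the m climbed, +4 each step: 58, 62, 66, 70 → 74.
Combining the parts gives 79 stops, 74 m climbed.

79 stops, 74 m climbed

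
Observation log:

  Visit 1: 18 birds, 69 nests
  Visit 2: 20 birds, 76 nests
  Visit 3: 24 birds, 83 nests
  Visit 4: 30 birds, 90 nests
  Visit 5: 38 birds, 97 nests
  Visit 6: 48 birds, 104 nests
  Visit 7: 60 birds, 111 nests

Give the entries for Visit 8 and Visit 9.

Birds: differences are 2, 4, 6, … (increasing by 2 each time), so 18, 20, 24, 30, 38, 48, 60 → 74 → 90.
Nests: +7 each step; 69, 76, 83, 90, 97, 104, 111 → 118 → 125.
So the next two rows are 74 birds, 118 nests and 90 birds, 125 nests.

74 birds, 118 nests; 90 birds, 125 nests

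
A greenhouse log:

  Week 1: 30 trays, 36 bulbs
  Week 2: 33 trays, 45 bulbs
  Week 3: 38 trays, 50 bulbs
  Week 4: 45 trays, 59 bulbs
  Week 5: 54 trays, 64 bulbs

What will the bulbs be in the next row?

Bulbs — alternating steps +9, +5, +9, +5, …: 36, 45, 50, 59, 64 → 73.

73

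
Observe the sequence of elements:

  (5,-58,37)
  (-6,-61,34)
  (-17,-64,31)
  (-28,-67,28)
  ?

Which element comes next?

(-39,-70,25)

First coordinate: −11 each step, so 5, -6, -17, -28 → -39.
Second coordinate goes -58, -61, -64, -67 → -70 (−3 each step).
Third coordinate: 37, 34, 31, 28 → 25 (−3 each step).
Combining the parts gives (-39,-70,25).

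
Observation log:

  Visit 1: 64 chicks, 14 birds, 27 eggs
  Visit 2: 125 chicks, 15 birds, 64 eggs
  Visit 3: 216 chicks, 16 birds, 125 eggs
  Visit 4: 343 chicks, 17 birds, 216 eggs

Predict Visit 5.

Chicks: perfect cubes: 4³, 5³, 6³, …; 64, 125, 216, 343 → 512.
Birds: +1 each step, so 14, 15, 16, 17 → 18.
Eggs goes 27, 64, 125, 216 → 343 (perfect cubes: 3³, 4³, 5³, …).
So the next line is 512 chicks, 18 birds, 343 eggs.

512 chicks, 18 birds, 343 eggs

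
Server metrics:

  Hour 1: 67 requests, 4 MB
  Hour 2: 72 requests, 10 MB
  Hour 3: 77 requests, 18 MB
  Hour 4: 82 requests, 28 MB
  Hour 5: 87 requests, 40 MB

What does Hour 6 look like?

92 requests, 54 MB

For the requests, +5 each step: 67, 72, 77, 82, 87 → 92.
MB — differences are 6, 8, 10, … (increasing by 2 each time): 4, 10, 18, 28, 40 → 54.
Combining the parts gives 92 requests, 54 MB.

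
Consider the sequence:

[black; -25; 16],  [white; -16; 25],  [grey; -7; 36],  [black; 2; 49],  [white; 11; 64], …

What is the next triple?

Shade: repeats black → white → grey; black, white, grey, black, white → grey.
Second component — +9 each step: -25, -16, -7, 2, 11 → 20.
Third component goes 16, 25, 36, 49, 64 → 81 (perfect squares: 4², 5², 6², …).
So the next triple is [grey; 20; 81].

[grey; 20; 81]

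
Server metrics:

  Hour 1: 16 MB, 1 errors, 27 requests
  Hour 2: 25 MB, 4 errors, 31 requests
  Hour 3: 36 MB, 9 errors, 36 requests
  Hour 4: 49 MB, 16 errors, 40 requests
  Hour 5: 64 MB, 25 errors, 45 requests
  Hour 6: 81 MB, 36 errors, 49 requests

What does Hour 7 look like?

100 MB, 49 errors, 54 requests

MB: perfect squares: 4², 5², 6², …, so 16, 25, 36, 49, 64, 81 → 100.
Errors — perfect squares: 1², 2², 3², …: 1, 4, 9, 16, 25, 36 → 49.
Requests goes 27, 31, 36, 40, 45, 49 → 54 (alternating steps +4, +5, +4, +5, …).
Putting it together: 100 MB, 49 errors, 54 requests.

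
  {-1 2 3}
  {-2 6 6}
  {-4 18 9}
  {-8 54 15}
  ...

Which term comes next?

First component: ×2 each step, so -1, -2, -4, -8 → -16.
Second component: ×3 each step; 2, 6, 18, 54 → 162.
Third component: each term is the sum of the two before it; 3, 6, 9, 15 → 24.
So the next term is {-16 162 24}.

{-16 162 24}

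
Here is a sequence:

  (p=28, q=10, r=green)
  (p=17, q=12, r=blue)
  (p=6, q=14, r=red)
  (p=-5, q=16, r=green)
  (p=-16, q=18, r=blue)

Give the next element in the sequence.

P: 28, 17, 6, -5, -16 → -27 (−11 each step).
Q: +2 each step; 10, 12, 14, 16, 18 → 20.
For the r, repeats green → blue → red: green, blue, red, green, blue → red.
Combining the parts gives (p=-27, q=20, r=red).

(p=-27, q=20, r=red)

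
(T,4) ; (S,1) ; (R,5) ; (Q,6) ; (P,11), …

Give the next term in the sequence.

Letter goes T, S, R, Q, P → O (letters move back 1 place in the alphabet).
Second value goes 4, 1, 5, 6, 11 → 17 (each term is the sum of the two before it).
Putting it together: (O,17).

(O,17)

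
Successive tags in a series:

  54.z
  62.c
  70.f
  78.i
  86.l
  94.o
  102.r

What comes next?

110.u

First component: 54, 62, 70, 78, 86, 94, 102 → 110 (+8 each step).
Letter goes z, c, f, i, l, o, r → u (letters move forward 3 places in the alphabet, wrapping Z→A).
So the next tag is 110.u.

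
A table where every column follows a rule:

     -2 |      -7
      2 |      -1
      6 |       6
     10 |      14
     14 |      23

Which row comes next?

18  33

First component — +4 each step: -2, 2, 6, 10, 14 → 18.
Second component: differences are 6, 7, 8, … (increasing by 1 each time), so -7, -1, 6, 14, 23 → 33.
So the next row is 18  33.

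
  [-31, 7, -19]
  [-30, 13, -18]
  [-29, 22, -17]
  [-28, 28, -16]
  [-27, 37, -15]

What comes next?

For the first coordinate, +1 each step: -31, -30, -29, -28, -27 → -26.
For the second coordinate, alternating steps +6, +9, +6, +9, …: 7, 13, 22, 28, 37 → 43.
Third coordinate: always 12 more than the first coordinate, so -19, -18, -17, -16, -15 → -14.
Putting it together: [-26, 43, -14].

[-26, 43, -14]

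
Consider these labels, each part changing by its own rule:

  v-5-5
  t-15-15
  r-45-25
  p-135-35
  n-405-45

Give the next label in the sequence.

For the letter, letters move back 2 places in the alphabet: v, t, r, p, n → l.
Second component: ×3 each step; 5, 15, 45, 135, 405 → 1215.
Third component — +10 each step: 5, 15, 25, 35, 45 → 55.
So the next label is l-1215-55.

l-1215-55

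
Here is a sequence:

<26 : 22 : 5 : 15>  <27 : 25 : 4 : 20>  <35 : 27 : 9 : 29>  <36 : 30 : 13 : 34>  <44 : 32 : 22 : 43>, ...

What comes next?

First value goes 26, 27, 35, 36, 44 → 45 (alternating steps +1, +8, +1, +8, …).
Second value: alternating steps +3, +2, +3, +2, …, so 22, 25, 27, 30, 32 → 35.
Third value: 5, 4, 9, 13, 22 → 35 (each term is the sum of the two before it).
For the fourth value, alternating steps +5, +9, +5, +9, …: 15, 20, 29, 34, 43 → 48.
So the next element is <45 : 35 : 35 : 48>.

<45 : 35 : 35 : 48>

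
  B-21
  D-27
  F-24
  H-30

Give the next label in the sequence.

Letter: letters move forward 2 places in the alphabet, so B, D, F, H → J.
Second component: 21, 27, 24, 30 → 27 (alternating steps +6, −3, +6, −3, …).
Putting it together: J-27.

J-27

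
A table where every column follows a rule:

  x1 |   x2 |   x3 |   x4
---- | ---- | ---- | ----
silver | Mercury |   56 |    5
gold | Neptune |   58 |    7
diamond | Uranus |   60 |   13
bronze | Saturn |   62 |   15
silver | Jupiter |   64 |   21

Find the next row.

gold  Mars  66  23

Column x1: repeats silver → gold → diamond → bronze, so silver, gold, diamond, bronze, silver → gold.
Column x2 goes Mercury, Neptune, Uranus, Saturn, Jupiter → Mars (runs backward through the planets Mercury→Neptune).
Column x3: +2 each step; 56, 58, 60, 62, 64 → 66.
Column x4 — alternating steps +2, +6, +2, +6, …: 5, 7, 13, 15, 21 → 23.
Putting it together: gold  Mars  66  23.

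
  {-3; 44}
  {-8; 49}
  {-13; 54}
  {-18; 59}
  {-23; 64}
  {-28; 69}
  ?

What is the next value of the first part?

-33

First part: −5 each step; -3, -8, -13, -18, -23, -28 → -33.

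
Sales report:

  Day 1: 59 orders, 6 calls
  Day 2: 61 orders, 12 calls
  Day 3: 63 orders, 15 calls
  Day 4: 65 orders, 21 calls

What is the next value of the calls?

Orders: +2 each step, so 59, 61, 63, 65 → 67.
Calls — alternating steps +6, +3, +6, +3, …: 6, 12, 15, 21 → 24.

24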